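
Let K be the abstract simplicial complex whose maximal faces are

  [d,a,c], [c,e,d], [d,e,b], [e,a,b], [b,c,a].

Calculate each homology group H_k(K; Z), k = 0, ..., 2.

Order the vertices as a < b < c < d < e. Listing each simplex with vertices in this order, K has dimension 2 with simplices:

  0-simplices (5): a, b, c, d, e
  1-simplices (10): ab, ac, ad, ae, bc, bd, be, cd, ce, de
  2-simplices (5): abc, abe, acd, bde, cde

Hence C_0 ≅ Z^5, C_1 ≅ Z^10, C_2 ≅ Z^5.

Boundary ∂_1: C_1 → C_0 maps an edge to its endpoints' difference, ∂[p,q] = q − p. For instance
  ∂ae = e − a.
This gives a 5×10 integer matrix of rank 4; reducing to Smith normal form yields diagonal entries (1,1,1,1).

∂_2: C_2 → C_1 sends each 2-simplex [p,q,r] to [q,r] − [p,r] + [p,q]. For instance
  ∂abc = bc − ac + ab,
  ∂abe = be − ae + ab.
As a 10×5 matrix over Z this has rank 5, with invariant factors (1,1,1,1,1).

Reading off H_k = ker ∂_k / im ∂_{k+1}:

  H_0: rank C_0 − rank ∂_1 = 5 − 4 = 1, and the invariant factors of ∂_1 are all 1, so H_0 = Z.
  H_1: rank ker ∂_1 − rank ∂_2 = (10 − 4) − 5 = 1, and the invariant factors of ∂_2 are all 1, so H_1 = Z.
  H_2: rank ker ∂_2 − rank ∂_3 = (5 − 5) − 0 = 0, and there is no ∂_3, so H_2 = 0.

H_0 = Z,  H_1 = Z,  H_2 = 0.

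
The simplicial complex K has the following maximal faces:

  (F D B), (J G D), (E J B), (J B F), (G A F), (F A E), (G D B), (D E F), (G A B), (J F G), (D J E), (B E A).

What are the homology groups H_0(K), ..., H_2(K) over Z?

H_0 = Z,  H_1 = Z/2Z,  H_2 = 0.

Order the vertices as A < B < D < E < F < G < J. Listing each simplex with vertices in this order, K has dimension 2 with simplices:

  0-simplices (7): A, B, D, E, F, G, J
  1-simplices (18): AB, AE, AF, AG, BD, BE, BF, BG, BJ, DE, DF, DG, DJ, EF, EJ, FG, FJ, GJ
  2-simplices (12): ABE, ABG, AEF, AFG, BDF, BDG, BEJ, BFJ, DEF, DEJ, DGJ, FGJ

giving chain groups C_0 ≅ Z^7, C_1 ≅ Z^18, C_2 ≅ Z^12.

The boundary map ∂_1: C_1 → C_0 sends each edge [p,q] (with p < q) to q − p. For instance
  ∂EJ = J − E.
This gives a 7×18 integer matrix of rank 6; reducing to Smith normal form yields diagonal entries (1,1,1,1,1,1).

Boundary ∂_2: C_2 → C_1 sends each 2-simplex [p,q,r] to [q,r] − [p,r] + [p,q]. For instance
  ∂DEF = EF − DF + DE,
  ∂AEF = EF − AF + AE.
The resulting 18×12 matrix has rank 12, and its Smith normal form has invariant factors (1,1,1,1,1,1,1,1,1,1,1,2).

Now H_k = ker ∂_k / im ∂_{k+1}, so:

  H_0: rank C_0 − rank ∂_1 = 7 − 6 = 1, and the invariant factors of ∂_1 are all 1, so H_0 ≅ Z.
  H_1: rank ker ∂_1 − rank ∂_2 = (18 − 6) − 12 = 0, and ∂_2 has invariant factor 2 > 1, so H_1 ≅ Z/2Z.
  H_2: rank ker ∂_2 − rank ∂_3 = (12 − 12) − 0 = 0, and there is no ∂_3, so H_2 ≅ 0.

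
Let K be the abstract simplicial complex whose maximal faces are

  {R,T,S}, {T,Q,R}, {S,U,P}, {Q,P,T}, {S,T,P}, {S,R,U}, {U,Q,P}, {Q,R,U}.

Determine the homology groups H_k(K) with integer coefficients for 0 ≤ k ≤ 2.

H_0 ≅ Z,  H_1 = 0,  H_2 ≅ Z.

We work with the vertex ordering P < Q < R < S < T < U. The simplices of K, each written with vertices in increasing order, are:

  0-simplices (6): P, Q, R, S, T, U
  1-simplices (12): PQ, PS, PT, PU, QR, QT, QU, RS, RT, RU, ST, SU
  2-simplices (8): PQT, PQU, PST, PSU, QRT, QRU, RST, RSU

giving chain groups C_0 ≅ Z^6, C_1 ≅ Z^12, C_2 ≅ Z^8.

The boundary map ∂_1: C_1 → C_0 is given by ∂[p,q] = [q] − [p]. For instance
  ∂ST = T − S.
This gives a 6×12 integer matrix of rank 5; reducing to Smith normal form yields diagonal entries (1,1,1,1,1).

∂_2: C_2 → C_1 maps a triangle to the signed sum of its edges. For instance
  ∂QRT = RT − QT + QR,
  ∂QRU = RU − QU + QR.
This gives a 12×8 integer matrix of rank 7; reducing to Smith normal form yields diagonal entries (1,1,1,1,1,1,1).

Reading off H_k = ker ∂_k / im ∂_{k+1}:

  H_0: rank C_0 − rank ∂_1 = 6 − 5 = 1, and the invariant factors of ∂_1 are all 1, so H_0 ≅ Z.
  H_1: rank ker ∂_1 − rank ∂_2 = (12 − 5) − 7 = 0, and the invariant factors of ∂_2 are all 1, so H_1 ≅ 0.
  H_2: rank ker ∂_2 − rank ∂_3 = (8 − 7) − 0 = 1, and there is no ∂_3, so H_2 ≅ Z.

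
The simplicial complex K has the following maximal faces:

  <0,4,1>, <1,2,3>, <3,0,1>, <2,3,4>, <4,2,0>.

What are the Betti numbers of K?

We work with the vertex ordering 0 < 1 < 2 < 3 < 4. The simplices of K, each written with vertices in increasing order, are:

  0-simplices (5): [0], [1], [2], [3], [4]
  1-simplices (10): [0,1], [0,2], [0,3], [0,4], [1,2], [1,3], [1,4], [2,3], [2,4], [3,4]
  2-simplices (5): [0,1,3], [0,1,4], [0,2,4], [1,2,3], [2,3,4]

Hence C_0 ≅ Z^5, C_1 ≅ Z^10, C_2 ≅ Z^5.

Boundary ∂_1: C_1 → C_0 sends each edge [p,q] (with p < q) to q − p. For instance
  ∂[1,3] = [3] − [1].
As a 5×10 matrix over Z this has rank 4, with invariant factors (1,1,1,1).

The boundary map ∂_2: C_2 → C_1 sends each 2-simplex [p,q,r] to [q,r] − [p,r] + [p,q]. For instance
  ∂[0,1,3] = [1,3] − [0,3] + [0,1],
  ∂[2,3,4] = [3,4] − [2,4] + [2,3].
This gives a 10×5 integer matrix of rank 5; reducing to Smith normal form yields diagonal entries (1,1,1,1,1).

From H_k ≅ ker(∂_k) / im(∂_{k+1}) we obtain:

  H_0: rank C_0 − rank ∂_1 = 5 − 4 = 1, and the invariant factors of ∂_1 are all 1, so H_0 = Z.
  H_1: rank ker ∂_1 − rank ∂_2 = (10 − 4) − 5 = 1, and the invariant factors of ∂_2 are all 1, so H_1 = Z.
  H_2: rank ker ∂_2 − rank ∂_3 = (5 − 5) − 0 = 0, and there is no ∂_3, so H_2 = 0.

(K is a triangulation of the Möbius band.)

Hence the Betti numbers are b_0 = 1, b_1 = 1, b_2 = 0.

b_0 = 1, b_1 = 1, b_2 = 0.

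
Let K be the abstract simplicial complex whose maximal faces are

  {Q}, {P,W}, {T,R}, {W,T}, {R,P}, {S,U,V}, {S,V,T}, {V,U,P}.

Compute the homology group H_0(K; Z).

We work with the vertex ordering P < Q < R < S < T < U < V < W. The simplices of K, each written with vertices in increasing order, are:

  0-simplices (8): P, Q, R, S, T, U, V, W
  1-simplices (11): PR, PU, PV, PW, RT, ST, SU, SV, TV, TW, UV
  2-simplices (3): PUV, STV, SUV

so the chain groups are C_0 ≅ Z^8, C_1 ≅ Z^11, C_2 ≅ Z^3.

∂_1: C_1 → C_0 sends each edge [p,q] (with p < q) to q − p. For instance
  ∂SV = V − S.
The resulting 8×11 matrix has rank 6, and its Smith normal form has invariant factors (1,1,1,1,1,1).

Boundary ∂_2: C_2 → C_1 sends each 2-simplex [p,q,r] to [q,r] − [p,r] + [p,q]. For instance
  ∂PUV = UV − PV + PU,
  ∂SUV = UV − SV + SU.
The resulting 11×3 matrix has rank 3, and its Smith normal form has invariant factors (1,1,1).

Computing H_k = (kernel of ∂_k) / (image of ∂_{k+1}):

  H_0: rank C_0 − rank ∂_1 = 8 − 6 = 2, and the invariant factors of ∂_1 are all 1, so H_0 ≅ Z^2.

H_0 ≅ Z^2.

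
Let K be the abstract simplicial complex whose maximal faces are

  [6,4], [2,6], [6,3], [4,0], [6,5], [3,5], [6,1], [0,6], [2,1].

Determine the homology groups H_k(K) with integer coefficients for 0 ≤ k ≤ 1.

H_0 ≅ Z,  H_1 ≅ Z^3.

K has 7 vertices, 9 edges.
rank ∂_0 = 0, rank ∂_1 = 6 ⇒ b_0 = 7 − 0 − 6 = 1; all invariant factors of ∂_1 are 1 so no torsion. So H_0 = Z.
rank ∂_1 = 6, rank ∂_2 = 0 ⇒ b_1 = 9 − 6 − 0 = 3. So H_1 = Z^3.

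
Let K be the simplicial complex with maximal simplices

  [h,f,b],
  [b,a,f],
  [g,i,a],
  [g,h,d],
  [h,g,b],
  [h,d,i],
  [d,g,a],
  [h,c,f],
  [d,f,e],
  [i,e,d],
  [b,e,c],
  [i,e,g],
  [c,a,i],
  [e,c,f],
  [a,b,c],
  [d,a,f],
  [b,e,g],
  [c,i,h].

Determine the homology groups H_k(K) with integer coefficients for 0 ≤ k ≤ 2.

Fix the vertex order a < b < c < d < e < f < g < h < i and write every simplex with vertices in increasing order. Then dim K = 2 and the simplices of K are:

  0-simplices (9): a, b, c, d, e, f, g, h, i
  1-simplices (27): ab, ac, ad, af, ag, ai, bc, be, bf, bg, bh, ce, cf, ch, ci, de, df, dg, dh, di, ef, eg, ei, fh, gh, gi, hi
  2-simplices (18): abc, abf, aci, adf, adg, agi, bce, beg, bfh, bgh, cef, cfh, chi, def, dei, dgh, dhi, egi

Hence C_0 ≅ Z^9, C_1 ≅ Z^27, C_2 ≅ Z^18.

The boundary map ∂_1: C_1 → C_0 maps an edge to its endpoints' difference, ∂[p,q] = q − p. For instance
  ∂bg = g − b.
The 9×27 boundary matrix has rank 8 and Smith normal form diag(1,1,1,1,1,1,1,1).

Boundary ∂_2: C_2 → C_1 sends each 2-simplex [p,q,r] to [q,r] − [p,r] + [p,q]. For instance
  ∂bfh = fh − bh + bf,
  ∂dei = ei − di + de.
This gives a 27×18 integer matrix of rank 18; reducing to Smith normal form yields diagonal entries (1,1,1,1,1,1,1,1,1,1,1,1,1,1,1,1,1,2).

Reading off H_k = ker ∂_k / im ∂_{k+1}:

  H_0: rank C_0 − rank ∂_1 = 9 − 8 = 1, and the invariant factors of ∂_1 are all 1, so H_0 = Z.
  H_1: rank ker ∂_1 − rank ∂_2 = (27 − 8) − 18 = 1, and ∂_2 has invariant factor 2 > 1, so H_1 = Z ⊕ Z/2Z.
  H_2: rank ker ∂_2 − rank ∂_3 = (18 − 18) − 0 = 0, and there is no ∂_3, so H_2 = 0.

As a check, the Euler characteristic is 9 − 27 + 18 = 0, which agrees with 1 − 1 + 0 = 0.

H_0 = Z,  H_1 = Z ⊕ Z/2Z,  H_2 = 0.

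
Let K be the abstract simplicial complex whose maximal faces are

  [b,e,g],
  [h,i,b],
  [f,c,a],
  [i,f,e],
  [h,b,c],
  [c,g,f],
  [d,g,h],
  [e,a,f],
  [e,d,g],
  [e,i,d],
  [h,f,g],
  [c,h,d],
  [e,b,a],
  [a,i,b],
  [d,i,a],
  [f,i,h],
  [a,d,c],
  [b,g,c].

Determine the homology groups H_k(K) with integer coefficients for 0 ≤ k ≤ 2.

Fix the vertex order a < b < c < d < e < f < g < h < i and write every simplex with vertices in increasing order. Then dim K = 2 and the simplices of K are:

  0-simplices (9): a, b, c, d, e, f, g, h, i
  1-simplices (27): ab, ac, ad, ae, af, ai, bc, be, bg, bh, bi, cd, cf, cg, ch, de, dg, dh, di, ef, eg, ei, fg, fh, fi, gh, hi
  2-simplices (18): abe, abi, acd, acf, adi, aef, bcg, bch, beg, bhi, cdh, cfg, deg, dei, dgh, efi, fgh, fhi

Hence C_0 ≅ Z^9, C_1 ≅ Z^27, C_2 ≅ Z^18.

The boundary map ∂_1: C_1 → C_0 sends each edge [p,q] (with p < q) to q − p. For instance
  ∂af = f − a.
The 9×27 boundary matrix has rank 8 and Smith normal form diag(1,1,1,1,1,1,1,1).

The boundary map ∂_2: C_2 → C_1 maps a triangle to the signed sum of its edges. For instance
  ∂dei = ei − di + de,
  ∂aef = ef − af + ae.
As a 27×18 matrix over Z this has rank 18, with invariant factors (1,1,1,1,1,1,1,1,1,1,1,1,1,1,1,1,1,2).

From H_k ≅ ker(∂_k) / im(∂_{k+1}) we obtain:

  H_0: rank C_0 − rank ∂_1 = 9 − 8 = 1, and the invariant factors of ∂_1 are all 1, so H_0 ≅ Z.
  H_1: rank ker ∂_1 − rank ∂_2 = (27 − 8) − 18 = 1, and ∂_2 has invariant factor 2 > 1, so H_1 ≅ Z ⊕ Z_2.
  H_2: rank ker ∂_2 − rank ∂_3 = (18 − 18) − 0 = 0, and there is no ∂_3, so H_2 ≅ 0.

H_0 = Z,  H_1 = Z ⊕ Z_2,  H_2 = 0.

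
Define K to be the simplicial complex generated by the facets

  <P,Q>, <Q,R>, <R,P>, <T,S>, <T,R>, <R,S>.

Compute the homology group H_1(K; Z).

We work with the vertex ordering P < Q < R < S < T. The simplices of K, each written with vertices in increasing order, are:

  0-simplices (5): P, Q, R, S, T
  1-simplices (6): PQ, PR, QR, RS, RT, ST

Hence C_0 ≅ Z^5, C_1 ≅ Z^6.

Boundary ∂_1: C_1 → C_0 maps an edge to its endpoints' difference, ∂[p,q] = q − p. For instance
  ∂PQ = Q − P.
This gives a 5×6 integer matrix of rank 4; reducing to Smith normal form yields diagonal entries (1,1,1,1).

Computing H_k = (kernel of ∂_k) / (image of ∂_{k+1}):

  H_1: rank ker ∂_1 − rank ∂_2 = (6 − 4) − 0 = 2, and there is no ∂_2, so H_1 = Z^2.

H_1 = Z^2.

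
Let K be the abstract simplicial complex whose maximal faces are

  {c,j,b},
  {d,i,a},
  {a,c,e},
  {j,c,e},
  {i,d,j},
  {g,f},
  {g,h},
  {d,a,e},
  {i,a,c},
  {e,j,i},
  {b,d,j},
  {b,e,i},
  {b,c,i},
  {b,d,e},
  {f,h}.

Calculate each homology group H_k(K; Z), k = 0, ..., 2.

Take the total order a < b < c < d < e < f < g < h < i < j on the vertex set. Then K (dimension 2) consists of the simplices:

  0-simplices (10): a, b, c, d, e, f, g, h, i, j
  1-simplices (21): ac, ad, ae, ai, bc, bd, be, bi, bj, ce, ci, cj, de, di, dj, ei, ej, fg, fh, gh, ij
  2-simplices (12): ace, aci, ade, adi, bci, bcj, bde, bdj, bei, cej, dij, eij

giving chain groups C_0 ≅ Z^10, C_1 ≅ Z^21, C_2 ≅ Z^12.

∂_1: C_1 → C_0 maps an edge to its endpoints' difference, ∂[p,q] = q − p.
The resulting 10×21 matrix has rank 8, and its Smith normal form has invariant factors (1,1,1,1,1,1,1,1).

∂_2: C_2 → C_1 sends each 2-simplex [p,q,r] to [q,r] − [p,r] + [p,q]. For instance
  ∂aci = ci − ai + ac,
  ∂ade = de − ae + ad.
The 21×12 boundary matrix has rank 12 and Smith normal form diag(1,1,1,1,1,1,1,1,1,1,1,2).

Now H_k = ker ∂_k / im ∂_{k+1}, so:

  H_0: rank C_0 − rank ∂_1 = 10 − 8 = 2, and the invariant factors of ∂_1 are all 1, so H_0 = Z^2.
  H_1: rank ker ∂_1 − rank ∂_2 = (21 − 8) − 12 = 1, and ∂_2 has invariant factor 2 > 1, so H_1 = Z ⊕ Z/2Z.
  H_2: rank ker ∂_2 − rank ∂_3 = (12 − 12) − 0 = 0, and there is no ∂_3, so H_2 = 0.

As a check, the Euler characteristic is 10 − 21 + 12 = 1, which agrees with 2 − 1 + 0 = 1.

H_0 = Z^2,  H_1 = Z ⊕ Z/2Z,  H_2 = 0.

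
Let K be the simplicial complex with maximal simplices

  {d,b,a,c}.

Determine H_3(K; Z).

H_3 ≅ 0.

We work with the vertex ordering a < b < c < d. The simplices of K, each written with vertices in increasing order, are:

  0-simplices (4): a, b, c, d
  1-simplices (6): ab, ac, ad, bc, bd, cd
  2-simplices (4): abc, abd, acd, bcd
  3-simplices (1): abcd

giving chain groups C_0 ≅ Z^4, C_1 ≅ Z^6, C_2 ≅ Z^4, C_3 ≅ Z^1.

∂_1: C_1 → C_0 is given by ∂[p,q] = [q] − [p].
This gives a 4×6 integer matrix of rank 3; reducing to Smith normal form yields diagonal entries (1,1,1).

The boundary map ∂_2: C_2 → C_1 maps a triangle to the signed sum of its edges. For instance
  ∂bcd = cd − bd + bc,
  ∂abd = bd − ad + ab.
The 6×4 boundary matrix has rank 3 and Smith normal form diag(1,1,1).

∂_3: C_3 → C_2 sends each 3-simplex σ to the alternating sum Σ_i (−1)^i (σ with its i-th vertex removed). For instance
  ∂abcd = bcd − acd + abd − abc.
This gives a 4×1 integer matrix of rank 1; reducing to Smith normal form yields diagonal entries (1).

Computing H_k = (kernel of ∂_k) / (image of ∂_{k+1}):

  H_3: rank ker ∂_3 − rank ∂_4 = (1 − 1) − 0 = 0, and there is no ∂_4, so H_3 = 0.

(K is a triangulation of the 3-simplex.)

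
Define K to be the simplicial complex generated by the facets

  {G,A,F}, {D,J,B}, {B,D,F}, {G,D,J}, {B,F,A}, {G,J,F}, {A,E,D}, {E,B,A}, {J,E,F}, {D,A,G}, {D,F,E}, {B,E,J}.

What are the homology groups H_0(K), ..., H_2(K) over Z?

H_0 ≅ Z,  H_1 ≅ Z/2,  H_2 = 0.

Fix the vertex order A < B < D < E < F < G < J and write every simplex with vertices in increasing order. Then dim K = 2 and the simplices of K are:

  0-simplices (7): A, B, D, E, F, G, J
  1-simplices (18): AB, AD, AE, AF, AG, BD, BE, BF, BJ, DE, DF, DG, DJ, EF, EJ, FG, FJ, GJ
  2-simplices (12): ABE, ABF, ADE, ADG, AFG, BDF, BDJ, BEJ, DEF, DGJ, EFJ, FGJ

giving chain groups C_0 ≅ Z^7, C_1 ≅ Z^18, C_2 ≅ Z^12.

∂_1: C_1 → C_0 sends each edge [p,q] (with p < q) to q − p.
This gives a 7×18 integer matrix of rank 6; reducing to Smith normal form yields diagonal entries (1,1,1,1,1,1).

The boundary map ∂_2: C_2 → C_1 acts by ∂[p,q,r] = [q,r] − [p,r] + [p,q]. For instance
  ∂ADE = DE − AE + AD,
  ∂AFG = FG − AG + AF.
The 18×12 boundary matrix has rank 12 and Smith normal form diag(1,1,1,1,1,1,1,1,1,1,1,2).

Computing H_k = (kernel of ∂_k) / (image of ∂_{k+1}):

  H_0: rank C_0 − rank ∂_1 = 7 − 6 = 1, and the invariant factors of ∂_1 are all 1, so H_0 ≅ Z.
  H_1: rank ker ∂_1 − rank ∂_2 = (18 − 6) − 12 = 0, and ∂_2 has invariant factor 2 > 1, so H_1 ≅ Z/2.
  H_2: rank ker ∂_2 − rank ∂_3 = (12 − 12) − 0 = 0, and there is no ∂_3, so H_2 ≅ 0.

As a check, the Euler characteristic is 7 − 18 + 12 = 1, which agrees with 1 − 0 + 0 = 1.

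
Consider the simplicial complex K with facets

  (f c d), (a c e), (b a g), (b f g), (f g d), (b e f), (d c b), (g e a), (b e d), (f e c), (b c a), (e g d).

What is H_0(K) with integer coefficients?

H_0 ≅ Z.

Fix the vertex order a < b < c < d < e < f < g and write every simplex with vertices in increasing order. Then dim K = 2 and the simplices of K are:

  0-simplices (7): a, b, c, d, e, f, g
  1-simplices (18): ab, ac, ae, ag, bc, bd, be, bf, bg, cd, ce, cf, de, df, dg, ef, eg, fg
  2-simplices (12): abc, abg, ace, aeg, bcd, bde, bef, bfg, cdf, cef, deg, dfg

giving chain groups C_0 ≅ Z^7, C_1 ≅ Z^18, C_2 ≅ Z^12.

∂_1: C_1 → C_0 is given by ∂[p,q] = [q] − [p]. For instance
  ∂eg = g − e.
The 7×18 boundary matrix has rank 6 and Smith normal form diag(1,1,1,1,1,1).

The boundary map ∂_2: C_2 → C_1 acts by ∂[p,q,r] = [q,r] − [p,r] + [p,q]. For instance
  ∂cef = ef − cf + ce,
  ∂aeg = eg − ag + ae.
This gives a 18×12 integer matrix of rank 12; reducing to Smith normal form yields diagonal entries (1,1,1,1,1,1,1,1,1,1,1,2).

Now H_k = ker ∂_k / im ∂_{k+1}, so:

  H_0: rank C_0 − rank ∂_1 = 7 − 6 = 1, and the invariant factors of ∂_1 are all 1, so H_0 ≅ Z.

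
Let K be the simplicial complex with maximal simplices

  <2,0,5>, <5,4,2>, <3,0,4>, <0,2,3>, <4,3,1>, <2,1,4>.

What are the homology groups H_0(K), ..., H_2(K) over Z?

H_0 ≅ Z,  H_1 ≅ Z,  H_2 = 0.

Take the total order 0 < 1 < 2 < 3 < 4 < 5 on the vertex set. Then K (dimension 2) consists of the simplices:

  0-simplices (6): [0], [1], [2], [3], [4], [5]
  1-simplices (12): [0,2], [0,3], [0,4], [0,5], [1,2], [1,3], [1,4], [2,3], [2,4], [2,5], [3,4], [4,5]
  2-simplices (6): [0,2,3], [0,2,5], [0,3,4], [1,2,4], [1,3,4], [2,4,5]

giving chain groups C_0 ≅ Z^6, C_1 ≅ Z^12, C_2 ≅ Z^6.

∂_1: C_1 → C_0 maps an edge to its endpoints' difference, ∂[p,q] = q − p.
The 6×12 boundary matrix has rank 5 and Smith normal form diag(1,1,1,1,1).

The boundary map ∂_2: C_2 → C_1 sends each 2-simplex [p,q,r] to [q,r] − [p,r] + [p,q]. For instance
  ∂[0,2,3] = [2,3] − [0,3] + [0,2],
  ∂[0,3,4] = [3,4] − [0,4] + [0,3].
The resulting 12×6 matrix has rank 6, and its Smith normal form has invariant factors (1,1,1,1,1,1).

Reading off H_k = ker ∂_k / im ∂_{k+1}:

  H_0: rank C_0 − rank ∂_1 = 6 − 5 = 1, and the invariant factors of ∂_1 are all 1, so H_0 ≅ Z.
  H_1: rank ker ∂_1 − rank ∂_2 = (12 − 5) − 6 = 1, and the invariant factors of ∂_2 are all 1, so H_1 ≅ Z.
  H_2: rank ker ∂_2 − rank ∂_3 = (6 − 6) − 0 = 0, and there is no ∂_3, so H_2 ≅ 0.

As a check, the Euler characteristic is 6 − 12 + 6 = 0, which agrees with 1 − 1 + 0 = 0.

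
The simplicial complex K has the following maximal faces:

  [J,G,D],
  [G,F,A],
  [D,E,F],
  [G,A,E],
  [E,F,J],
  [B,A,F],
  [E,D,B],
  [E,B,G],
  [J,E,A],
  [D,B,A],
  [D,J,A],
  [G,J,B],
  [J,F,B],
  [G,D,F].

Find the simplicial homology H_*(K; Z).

Fix the vertex order A < B < D < E < F < G < J and write every simplex with vertices in increasing order. Then dim K = 2 and the simplices of K are:

  0-simplices (7): A, B, D, E, F, G, J
  1-simplices (21): AB, AD, AE, AF, AG, AJ, BD, BE, BF, BG, BJ, DE, DF, DG, DJ, EF, EG, EJ, FG, FJ, GJ
  2-simplices (14): ABD, ABF, ADJ, AEG, AEJ, AFG, BDE, BEG, BFJ, BGJ, DEF, DFG, DGJ, EFJ

so the chain groups are C_0 ≅ Z^7, C_1 ≅ Z^21, C_2 ≅ Z^14.

Boundary ∂_1: C_1 → C_0 maps an edge to its endpoints' difference, ∂[p,q] = q − p. For instance
  ∂DG = G − D.
This gives a 7×21 integer matrix of rank 6; reducing to Smith normal form yields diagonal entries (1,1,1,1,1,1).

Boundary ∂_2: C_2 → C_1 acts by ∂[p,q,r] = [q,r] − [p,r] + [p,q]. For instance
  ∂AEJ = EJ − AJ + AE,
  ∂BGJ = GJ − BJ + BG.
The 21×14 boundary matrix has rank 13 and Smith normal form diag(1,1,1,1,1,1,1,1,1,1,1,1,1).

Computing H_k = (kernel of ∂_k) / (image of ∂_{k+1}):

  H_0: rank C_0 − rank ∂_1 = 7 − 6 = 1, and the invariant factors of ∂_1 are all 1, so H_0 ≅ Z.
  H_1: rank ker ∂_1 − rank ∂_2 = (21 − 6) − 13 = 2, and the invariant factors of ∂_2 are all 1, so H_1 ≅ Z^2.
  H_2: rank ker ∂_2 − rank ∂_3 = (14 − 13) − 0 = 1, and there is no ∂_3, so H_2 ≅ Z.

As a check, the Euler characteristic is 7 − 21 + 14 = 0, which agrees with 1 − 2 + 1 = 0.

H_0 ≅ Z,  H_1 ≅ Z^2,  H_2 ≅ Z.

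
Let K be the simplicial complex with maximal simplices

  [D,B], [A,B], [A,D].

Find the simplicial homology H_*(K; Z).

H_0 = Z,  H_1 = Z.

Order the vertices as A < B < D. Listing each simplex with vertices in this order, K has dimension 1 with simplices:

  0-simplices (3): A, B, D
  1-simplices (3): AB, AD, BD

Hence C_0 ≅ Z^3, C_1 ≅ Z^3.

∂_1: C_1 → C_0 is given by ∂[p,q] = [q] − [p]. For instance
  ∂BD = D − B.
As a 3×3 matrix over Z this has rank 2, with invariant factors (1,1).

Reading off H_k = ker ∂_k / im ∂_{k+1}:

  H_0: rank C_0 − rank ∂_1 = 3 − 2 = 1, and the invariant factors of ∂_1 are all 1, so H_0 = Z.
  H_1: rank ker ∂_1 − rank ∂_2 = (3 − 2) − 0 = 1, and there is no ∂_2, so H_1 = Z.

As a check, the Euler characteristic is 3 − 3 = 0, which agrees with 1 − 1 = 0.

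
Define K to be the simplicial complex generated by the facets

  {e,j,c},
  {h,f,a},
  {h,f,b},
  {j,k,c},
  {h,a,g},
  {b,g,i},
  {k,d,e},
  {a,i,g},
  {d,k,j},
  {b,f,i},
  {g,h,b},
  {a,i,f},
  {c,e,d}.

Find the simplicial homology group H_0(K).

Order the vertices as a < b < c < d < e < f < g < h < i < j < k. Listing each simplex with vertices in this order, K has dimension 2 with simplices:

  0-simplices (11): a, b, c, d, e, f, g, h, i, j, k
  1-simplices (22): af, ag, ah, ai, bf, bg, bh, bi, cd, ce, cj, ck, de, dj, dk, ej, ek, fh, fi, gh, gi, jk
  2-simplices (13): afh, afi, agh, agi, bfh, bfi, bgh, bgi, cde, cej, cjk, dek, djk

Hence C_0 ≅ Z^11, C_1 ≅ Z^22, C_2 ≅ Z^13.

The boundary map ∂_1: C_1 → C_0 maps an edge to its endpoints' difference, ∂[p,q] = q − p. For instance
  ∂ej = j − e.
The 11×22 boundary matrix has rank 9 and Smith normal form diag(1,1,1,1,1,1,1,1,1).

The boundary map ∂_2: C_2 → C_1 sends each 2-simplex [p,q,r] to [q,r] − [p,r] + [p,q]. For instance
  ∂cej = ej − cj + ce,
  ∂bfi = fi − bi + bf.
As a 22×13 matrix over Z this has rank 12, with invariant factors (1,1,1,1,1,1,1,1,1,1,1,1).

Now H_k = ker ∂_k / im ∂_{k+1}, so:

  H_0: rank C_0 − rank ∂_1 = 11 − 9 = 2, and the invariant factors of ∂_1 are all 1, so H_0 = Z^2.

H_0 = Z^2.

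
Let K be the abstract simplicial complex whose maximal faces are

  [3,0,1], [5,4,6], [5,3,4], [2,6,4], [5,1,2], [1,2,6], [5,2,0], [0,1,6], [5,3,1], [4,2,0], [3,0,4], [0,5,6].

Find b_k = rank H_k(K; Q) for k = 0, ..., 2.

Order the vertices as 0 < 1 < 2 < 3 < 4 < 5 < 6. Listing each simplex with vertices in this order, K has dimension 2 with simplices:

  0-simplices (7): [0], [1], [2], [3], [4], [5], [6]
  1-simplices (18): [0,1], [0,2], [0,3], [0,4], [0,5], [0,6], [1,2], [1,3], [1,5], [1,6], [2,4], [2,5], [2,6], [3,4], [3,5], [4,5], [4,6], [5,6]
  2-simplices (12): [0,1,3], [0,1,6], [0,2,4], [0,2,5], [0,3,4], [0,5,6], [1,2,5], [1,2,6], [1,3,5], [2,4,6], [3,4,5], [4,5,6]

giving chain groups C_0 ≅ Z^7, C_1 ≅ Z^18, C_2 ≅ Z^12.

The boundary map ∂_1: C_1 → C_0 maps an edge to its endpoints' difference, ∂[p,q] = q − p. For instance
  ∂[1,5] = [5] − [1].
This gives a 7×18 integer matrix of rank 6; reducing to Smith normal form yields diagonal entries (1,1,1,1,1,1).

∂_2: C_2 → C_1 sends each 2-simplex [p,q,r] to [q,r] − [p,r] + [p,q]. For instance
  ∂[2,4,6] = [4,6] − [2,6] + [2,4],
  ∂[3,4,5] = [4,5] − [3,5] + [3,4].
This gives a 18×12 integer matrix of rank 12; reducing to Smith normal form yields diagonal entries (1,1,1,1,1,1,1,1,1,1,1,2).

From H_k ≅ ker(∂_k) / im(∂_{k+1}) we obtain:

  H_0: rank C_0 − rank ∂_1 = 7 − 6 = 1, and the invariant factors of ∂_1 are all 1, so H_0 = Z.
  H_1: rank ker ∂_1 − rank ∂_2 = (18 − 6) − 12 = 0, and ∂_2 has invariant factor 2 > 1, so H_1 = Z/2.
  H_2: rank ker ∂_2 − rank ∂_3 = (12 − 12) − 0 = 0, and there is no ∂_3, so H_2 = 0.

Hence the Betti numbers are b_0 = 1, b_1 = 0, b_2 = 0.

b_0 = 1, b_1 = 0, b_2 = 0.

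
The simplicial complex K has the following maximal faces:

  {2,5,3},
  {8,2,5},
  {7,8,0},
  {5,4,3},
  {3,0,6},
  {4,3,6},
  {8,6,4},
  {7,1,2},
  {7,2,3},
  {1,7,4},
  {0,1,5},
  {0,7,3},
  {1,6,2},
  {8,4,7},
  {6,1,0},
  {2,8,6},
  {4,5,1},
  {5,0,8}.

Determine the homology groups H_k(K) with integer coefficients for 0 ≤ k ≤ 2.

Take the total order 0 < 1 < 2 < 3 < 4 < 5 < 6 < 7 < 8 on the vertex set. Then K (dimension 2) consists of the simplices:

  0-simplices (9): [0], [1], [2], [3], [4], [5], [6], [7], [8]
  1-simplices (27): (27 of them)
  2-simplices (18): [0,1,5], [0,1,6], [0,3,6], [0,3,7], [0,5,8], [0,7,8], [1,2,6], [1,2,7], [1,4,5], [1,4,7], [2,3,5], [2,3,7], [2,5,8], [2,6,8], [3,4,5], [3,4,6], [4,6,8], [4,7,8]

Hence C_0 ≅ Z^9, C_1 ≅ Z^27, C_2 ≅ Z^18.

∂_1: C_1 → C_0 sends each edge [p,q] (with p < q) to q − p. For instance
  ∂[5,8] = [8] − [5].
The 9×27 boundary matrix has rank 8 and Smith normal form diag(1,1,1,1,1,1,1,1).

Boundary ∂_2: C_2 → C_1 sends each 2-simplex [p,q,r] to [q,r] − [p,r] + [p,q]. For instance
  ∂[2,6,8] = [6,8] − [2,8] + [2,6],
  ∂[2,3,7] = [3,7] − [2,7] + [2,3].
This gives a 27×18 integer matrix of rank 17; reducing to Smith normal form yields diagonal entries (1,1,1,1,1,1,1,1,1,1,1,1,1,1,1,1,1).

Computing H_k = (kernel of ∂_k) / (image of ∂_{k+1}):

  H_0: rank C_0 − rank ∂_1 = 9 − 8 = 1, and the invariant factors of ∂_1 are all 1, so H_0 ≅ Z.
  H_1: rank ker ∂_1 − rank ∂_2 = (27 − 8) − 17 = 2, and the invariant factors of ∂_2 are all 1, so H_1 ≅ Z^2.
  H_2: rank ker ∂_2 − rank ∂_3 = (18 − 17) − 0 = 1, and there is no ∂_3, so H_2 ≅ Z.

H_0 = Z,  H_1 = Z^2,  H_2 = Z.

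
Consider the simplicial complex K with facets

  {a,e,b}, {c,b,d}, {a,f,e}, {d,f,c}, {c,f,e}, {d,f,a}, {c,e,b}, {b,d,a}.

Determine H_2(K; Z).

Order the vertices as a < b < c < d < e < f. Listing each simplex with vertices in this order, K has dimension 2 with simplices:

  0-simplices (6): a, b, c, d, e, f
  1-simplices (12): ab, ad, ae, af, bc, bd, be, cd, ce, cf, df, ef
  2-simplices (8): abd, abe, adf, aef, bcd, bce, cdf, cef

giving chain groups C_0 ≅ Z^6, C_1 ≅ Z^12, C_2 ≅ Z^8.

Boundary ∂_1: C_1 → C_0 sends each edge [p,q] (with p < q) to q − p. For instance
  ∂bc = c − b.
The resulting 6×12 matrix has rank 5, and its Smith normal form has invariant factors (1,1,1,1,1).

The boundary map ∂_2: C_2 → C_1 acts by ∂[p,q,r] = [q,r] − [p,r] + [p,q]. For instance
  ∂abe = be − ae + ab,
  ∂bcd = cd − bd + bc.
This gives a 12×8 integer matrix of rank 7; reducing to Smith normal form yields diagonal entries (1,1,1,1,1,1,1).

From H_k ≅ ker(∂_k) / im(∂_{k+1}) we obtain:

  H_2: rank ker ∂_2 − rank ∂_3 = (8 − 7) − 0 = 1, and there is no ∂_3, so H_2 ≅ Z.

H_2 = Z.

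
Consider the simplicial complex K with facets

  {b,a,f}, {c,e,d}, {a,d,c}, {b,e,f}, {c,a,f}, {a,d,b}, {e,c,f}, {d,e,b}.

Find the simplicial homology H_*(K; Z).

H_0 ≅ Z,  H_1 = 0,  H_2 ≅ Z.

Order the vertices as a < b < c < d < e < f. Listing each simplex with vertices in this order, K has dimension 2 with simplices:

  0-simplices (6): a, b, c, d, e, f
  1-simplices (12): ab, ac, ad, af, bd, be, bf, cd, ce, cf, de, ef
  2-simplices (8): abd, abf, acd, acf, bde, bef, cde, cef

Hence C_0 ≅ Z^6, C_1 ≅ Z^12, C_2 ≅ Z^8.

The boundary map ∂_1: C_1 → C_0 sends each edge [p,q] (with p < q) to q − p.
As a 6×12 matrix over Z this has rank 5, with invariant factors (1,1,1,1,1).

∂_2: C_2 → C_1 acts by ∂[p,q,r] = [q,r] − [p,r] + [p,q]. For instance
  ∂abf = bf − af + ab,
  ∂abd = bd − ad + ab.
The 12×8 boundary matrix has rank 7 and Smith normal form diag(1,1,1,1,1,1,1).

Reading off H_k = ker ∂_k / im ∂_{k+1}:

  H_0: rank C_0 − rank ∂_1 = 6 − 5 = 1, and the invariant factors of ∂_1 are all 1, so H_0 ≅ Z.
  H_1: rank ker ∂_1 − rank ∂_2 = (12 − 5) − 7 = 0, and the invariant factors of ∂_2 are all 1, so H_1 ≅ 0.
  H_2: rank ker ∂_2 − rank ∂_3 = (8 − 7) − 0 = 1, and there is no ∂_3, so H_2 ≅ Z.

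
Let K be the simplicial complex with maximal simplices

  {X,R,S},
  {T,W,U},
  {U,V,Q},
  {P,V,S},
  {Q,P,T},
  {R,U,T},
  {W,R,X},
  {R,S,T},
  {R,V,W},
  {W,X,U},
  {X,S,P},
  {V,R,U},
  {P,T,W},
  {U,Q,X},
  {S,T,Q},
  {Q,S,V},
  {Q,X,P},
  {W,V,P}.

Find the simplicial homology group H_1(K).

H_1 = Z ⊕ Z/2.

We work with the vertex ordering P < Q < R < S < T < U < V < W < X. The simplices of K, each written with vertices in increasing order, are:

  0-simplices (9): P, Q, R, S, T, U, V, W, X
  1-simplices (27): PQ, PS, PT, PV, PW, PX, QS, QT, QU, QV, QX, RS, RT, RU, RV, RW, RX, ST, SV, SX, TU, TW, UV, UW, UX, VW, WX
  2-simplices (18): PQT, PQX, PSV, PSX, PTW, PVW, QST, QSV, QUV, QUX, RST, RSX, RTU, RUV, RVW, RWX, TUW, UWX

so the chain groups are C_0 ≅ Z^9, C_1 ≅ Z^27, C_2 ≅ Z^18.

Boundary ∂_1: C_1 → C_0 sends each edge [p,q] (with p < q) to q − p.
The 9×27 boundary matrix has rank 8 and Smith normal form diag(1,1,1,1,1,1,1,1).

The boundary map ∂_2: C_2 → C_1 sends each 2-simplex [p,q,r] to [q,r] − [p,r] + [p,q]. For instance
  ∂QUV = UV − QV + QU,
  ∂PQX = QX − PX + PQ.
As a 27×18 matrix over Z this has rank 18, with invariant factors (1,1,1,1,1,1,1,1,1,1,1,1,1,1,1,1,1,2).

Computing H_k = (kernel of ∂_k) / (image of ∂_{k+1}):

  H_1: rank ker ∂_1 − rank ∂_2 = (27 − 8) − 18 = 1, and ∂_2 has invariant factor 2 > 1, so H_1 ≅ Z ⊕ Z/2.

(K is a triangulation of the Klein bottle.)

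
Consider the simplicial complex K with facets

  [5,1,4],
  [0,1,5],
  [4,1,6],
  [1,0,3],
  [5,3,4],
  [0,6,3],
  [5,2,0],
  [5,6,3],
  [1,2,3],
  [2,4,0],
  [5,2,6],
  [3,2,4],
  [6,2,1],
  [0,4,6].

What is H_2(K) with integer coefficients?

Fix the vertex order 0 < 1 < 2 < 3 < 4 < 5 < 6 and write every simplex with vertices in increasing order. Then dim K = 2 and the simplices of K are:

  0-simplices (7): [0], [1], [2], [3], [4], [5], [6]
  1-simplices (21): [0,1], [0,2], [0,3], [0,4], [0,5], [0,6], [1,2], [1,3], [1,4], [1,5], [1,6], [2,3], [2,4], [2,5], [2,6], [3,4], [3,5], [3,6], [4,5], [4,6], [5,6]
  2-simplices (14): [0,1,3], [0,1,5], [0,2,4], [0,2,5], [0,3,6], [0,4,6], [1,2,3], [1,2,6], [1,4,5], [1,4,6], [2,3,4], [2,5,6], [3,4,5], [3,5,6]

Hence C_0 ≅ Z^7, C_1 ≅ Z^21, C_2 ≅ Z^14.

∂_1: C_1 → C_0 sends each edge [p,q] (with p < q) to q − p. For instance
  ∂[2,4] = [4] − [2].
This gives a 7×21 integer matrix of rank 6; reducing to Smith normal form yields diagonal entries (1,1,1,1,1,1).

The boundary map ∂_2: C_2 → C_1 maps a triangle to the signed sum of its edges. For instance
  ∂[2,3,4] = [3,4] − [2,4] + [2,3],
  ∂[3,5,6] = [5,6] − [3,6] + [3,5].
The 21×14 boundary matrix has rank 13 and Smith normal form diag(1,1,1,1,1,1,1,1,1,1,1,1,1).

Reading off H_k = ker ∂_k / im ∂_{k+1}:

  H_2: rank ker ∂_2 − rank ∂_3 = (14 − 13) − 0 = 1, and there is no ∂_3, so H_2 = Z.

H_2 ≅ Z.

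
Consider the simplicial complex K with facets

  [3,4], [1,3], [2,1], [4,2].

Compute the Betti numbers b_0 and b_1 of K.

b_0 = 1, b_1 = 1.

Fix the vertex order 1 < 2 < 3 < 4 and write every simplex with vertices in increasing order. Then dim K = 1 and the simplices of K are:

  0-simplices (4): [1], [2], [3], [4]
  1-simplices (4): [1,2], [1,3], [2,4], [3,4]

Hence C_0 ≅ Z^4, C_1 ≅ Z^4.

Boundary ∂_1: C_1 → C_0 sends each edge [p,q] (with p < q) to q − p. For instance
  ∂[1,3] = [3] − [1].
As a 4×4 matrix over Z this has rank 3, with invariant factors (1,1,1).

Now H_k = ker ∂_k / im ∂_{k+1}, so:

  H_0: rank C_0 − rank ∂_1 = 4 − 3 = 1, and the invariant factors of ∂_1 are all 1, so H_0 ≅ Z.
  H_1: rank ker ∂_1 − rank ∂_2 = (4 − 3) − 0 = 1, and there is no ∂_2, so H_1 ≅ Z.

Hence the Betti numbers are b_0 = 1, b_1 = 1.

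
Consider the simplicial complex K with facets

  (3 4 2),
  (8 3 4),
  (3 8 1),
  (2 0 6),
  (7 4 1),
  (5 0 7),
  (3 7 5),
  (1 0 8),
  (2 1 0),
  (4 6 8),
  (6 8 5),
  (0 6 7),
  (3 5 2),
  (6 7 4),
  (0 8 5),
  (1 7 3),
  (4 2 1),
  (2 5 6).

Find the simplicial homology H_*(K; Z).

H_0 = Z,  H_1 = Z ⊕ Z/2Z,  H_2 = 0.

Take the total order 0 < 1 < 2 < 3 < 4 < 5 < 6 < 7 < 8 on the vertex set. Then K (dimension 2) consists of the simplices:

  0-simplices (9): [0], [1], [2], [3], [4], [5], [6], [7], [8]
  1-simplices (27): (27 of them)
  2-simplices (18): [0,1,2], [0,1,8], [0,2,6], [0,5,7], [0,5,8], [0,6,7], [1,2,4], [1,3,7], [1,3,8], [1,4,7], [2,3,4], [2,3,5], [2,5,6], [3,4,8], [3,5,7], [4,6,7], [4,6,8], [5,6,8]

giving chain groups C_0 ≅ Z^9, C_1 ≅ Z^27, C_2 ≅ Z^18.

The boundary map ∂_1: C_1 → C_0 sends each edge [p,q] (with p < q) to q − p.
This gives a 9×27 integer matrix of rank 8; reducing to Smith normal form yields diagonal entries (1,1,1,1,1,1,1,1).

∂_2: C_2 → C_1 acts by ∂[p,q,r] = [q,r] − [p,r] + [p,q]. For instance
  ∂[3,5,7] = [5,7] − [3,7] + [3,5],
  ∂[2,5,6] = [5,6] − [2,6] + [2,5].
This gives a 27×18 integer matrix of rank 18; reducing to Smith normal form yields diagonal entries (1,1,1,1,1,1,1,1,1,1,1,1,1,1,1,1,1,2).

Computing H_k = (kernel of ∂_k) / (image of ∂_{k+1}):

  H_0: rank C_0 − rank ∂_1 = 9 − 8 = 1, and the invariant factors of ∂_1 are all 1, so H_0 ≅ Z.
  H_1: rank ker ∂_1 − rank ∂_2 = (27 − 8) − 18 = 1, and ∂_2 has invariant factor 2 > 1, so H_1 ≅ Z ⊕ Z/2Z.
  H_2: rank ker ∂_2 − rank ∂_3 = (18 − 18) − 0 = 0, and there is no ∂_3, so H_2 ≅ 0.

As a check, the Euler characteristic is 9 − 27 + 18 = 0, which agrees with 1 − 1 + 0 = 0.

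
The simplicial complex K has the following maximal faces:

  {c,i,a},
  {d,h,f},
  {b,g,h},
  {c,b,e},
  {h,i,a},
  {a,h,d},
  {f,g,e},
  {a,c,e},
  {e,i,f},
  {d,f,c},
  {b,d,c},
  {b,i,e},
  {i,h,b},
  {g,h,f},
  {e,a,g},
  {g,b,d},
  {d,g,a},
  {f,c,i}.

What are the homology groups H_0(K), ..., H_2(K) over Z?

Fix the vertex order a < b < c < d < e < f < g < h < i and write every simplex with vertices in increasing order. Then dim K = 2 and the simplices of K are:

  0-simplices (9): a, b, c, d, e, f, g, h, i
  1-simplices (27): ac, ad, ae, ag, ah, ai, bc, bd, be, bg, bh, bi, cd, ce, cf, ci, df, dg, dh, ef, eg, ei, fg, fh, fi, gh, hi
  2-simplices (18): ace, aci, adg, adh, aeg, ahi, bcd, bce, bdg, bei, bgh, bhi, cdf, cfi, dfh, efg, efi, fgh

giving chain groups C_0 ≅ Z^9, C_1 ≅ Z^27, C_2 ≅ Z^18.

∂_1: C_1 → C_0 maps an edge to its endpoints' difference, ∂[p,q] = q − p.
As a 9×27 matrix over Z this has rank 8, with invariant factors (1,1,1,1,1,1,1,1).

Boundary ∂_2: C_2 → C_1 maps a triangle to the signed sum of its edges. For instance
  ∂ahi = hi − ai + ah,
  ∂cfi = fi − ci + cf.
The 27×18 boundary matrix has rank 18 and Smith normal form diag(1,1,1,1,1,1,1,1,1,1,1,1,1,1,1,1,1,2).

Now H_k = ker ∂_k / im ∂_{k+1}, so:

  H_0: rank C_0 − rank ∂_1 = 9 − 8 = 1, and the invariant factors of ∂_1 are all 1, so H_0 = Z.
  H_1: rank ker ∂_1 − rank ∂_2 = (27 − 8) − 18 = 1, and ∂_2 has invariant factor 2 > 1, so H_1 = Z ⊕ Z/2.
  H_2: rank ker ∂_2 − rank ∂_3 = (18 − 18) − 0 = 0, and there is no ∂_3, so H_2 = 0.

H_0 ≅ Z,  H_1 ≅ Z ⊕ Z/2,  H_2 = 0.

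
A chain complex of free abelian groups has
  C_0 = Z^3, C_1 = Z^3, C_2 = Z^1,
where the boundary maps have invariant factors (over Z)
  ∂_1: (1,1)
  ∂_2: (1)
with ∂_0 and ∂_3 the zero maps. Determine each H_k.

H_0: b_0 = 3 − 0 − 2 = 1; torsion from ∂_1 factors > 1: none. So H_0 = Z.
H_1: b_1 = 3 − 2 − 1 = 0; torsion from ∂_2 factors > 1: none. So H_1 = 0.
H_2: b_2 = 1 − 1 − 0 = 0; torsion from ∂_3 factors > 1: none. So H_2 = 0.

H_0 = Z,  H_1 = 0,  H_2 = 0.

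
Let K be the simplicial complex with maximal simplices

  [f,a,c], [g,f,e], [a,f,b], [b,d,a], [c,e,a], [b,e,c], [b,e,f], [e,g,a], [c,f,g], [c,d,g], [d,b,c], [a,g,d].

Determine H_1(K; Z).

Take the total order a < b < c < d < e < f < g on the vertex set. Then K (dimension 2) consists of the simplices:

  0-simplices (7): a, b, c, d, e, f, g
  1-simplices (18): ab, ac, ad, ae, af, ag, bc, bd, be, bf, cd, ce, cf, cg, dg, ef, eg, fg
  2-simplices (12): abd, abf, ace, acf, adg, aeg, bcd, bce, bef, cdg, cfg, efg

Hence C_0 ≅ Z^7, C_1 ≅ Z^18, C_2 ≅ Z^12.

The boundary map ∂_1: C_1 → C_0 is given by ∂[p,q] = [q] − [p]. For instance
  ∂ce = e − c.
The resulting 7×18 matrix has rank 6, and its Smith normal form has invariant factors (1,1,1,1,1,1).

The boundary map ∂_2: C_2 → C_1 acts by ∂[p,q,r] = [q,r] − [p,r] + [p,q]. For instance
  ∂cdg = dg − cg + cd,
  ∂bce = ce − be + bc.
The resulting 18×12 matrix has rank 12, and its Smith normal form has invariant factors (1,1,1,1,1,1,1,1,1,1,1,2).

From H_k ≅ ker(∂_k) / im(∂_{k+1}) we obtain:

  H_1: rank ker ∂_1 − rank ∂_2 = (18 − 6) − 12 = 0, and ∂_2 has invariant factor 2 > 1, so H_1 ≅ Z/2.

(K is a triangulation of the real projective plane RP^2.)

H_1 ≅ Z/2.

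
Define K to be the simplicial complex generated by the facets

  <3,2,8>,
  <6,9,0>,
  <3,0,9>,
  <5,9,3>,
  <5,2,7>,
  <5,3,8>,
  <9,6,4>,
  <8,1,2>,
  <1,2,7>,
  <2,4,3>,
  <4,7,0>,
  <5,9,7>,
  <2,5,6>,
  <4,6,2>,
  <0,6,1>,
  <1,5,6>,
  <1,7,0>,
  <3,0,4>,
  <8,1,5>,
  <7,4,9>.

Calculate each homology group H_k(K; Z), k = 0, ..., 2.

H_0 = Z,  H_1 = Z ⊕ Z/2,  H_2 = 0.

Fix the vertex order 0 < 1 < 2 < 3 < 4 < 5 < 6 < 7 < 8 < 9 and write every simplex with vertices in increasing order. Then dim K = 2 and the simplices of K are:

  0-simplices (10): [0], [1], [2], [3], [4], [5], [6], [7], [8], [9]
  1-simplices (30): (30 of them)
  2-simplices (20): (20 of them)

giving chain groups C_0 ≅ Z^10, C_1 ≅ Z^30, C_2 ≅ Z^20.

∂_1: C_1 → C_0 sends each edge [p,q] (with p < q) to q − p. For instance
  ∂[2,6] = [6] − [2].
The 10×30 boundary matrix has rank 9 and Smith normal form diag(1,1,1,1,1,1,1,1,1).

Boundary ∂_2: C_2 → C_1 maps a triangle to the signed sum of its edges. For instance
  ∂[4,6,9] = [6,9] − [4,9] + [4,6],
  ∂[0,4,7] = [4,7] − [0,7] + [0,4].
This gives a 30×20 integer matrix of rank 20; reducing to Smith normal form yields diagonal entries (1,1,1,1,1,1,1,1,1,1,1,1,1,1,1,1,1,1,1,2).

Computing H_k = (kernel of ∂_k) / (image of ∂_{k+1}):

  H_0: rank C_0 − rank ∂_1 = 10 − 9 = 1, and the invariant factors of ∂_1 are all 1, so H_0 = Z.
  H_1: rank ker ∂_1 − rank ∂_2 = (30 − 9) − 20 = 1, and ∂_2 has invariant factor 2 > 1, so H_1 = Z ⊕ Z/2.
  H_2: rank ker ∂_2 − rank ∂_3 = (20 − 20) − 0 = 0, and there is no ∂_3, so H_2 = 0.

(K is a triangulation of the Klein bottle.)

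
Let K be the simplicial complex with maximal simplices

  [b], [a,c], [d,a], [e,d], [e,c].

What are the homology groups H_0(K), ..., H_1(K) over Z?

H_0 ≅ Z^2,  H_1 ≅ Z.

Fix the vertex order a < b < c < d < e and write every simplex with vertices in increasing order. Then dim K = 1 and the simplices of K are:

  0-simplices (5): a, b, c, d, e
  1-simplices (4): ac, ad, ce, de

giving chain groups C_0 ≅ Z^5, C_1 ≅ Z^4.

∂_1: C_1 → C_0 maps an edge to its endpoints' difference, ∂[p,q] = q − p.
The resulting 5×4 matrix has rank 3, and its Smith normal form has invariant factors (1,1,1).

Reading off H_k = ker ∂_k / im ∂_{k+1}:

  H_0: rank C_0 − rank ∂_1 = 5 − 3 = 2, and the invariant factors of ∂_1 are all 1, so H_0 = Z^2.
  H_1: rank ker ∂_1 − rank ∂_2 = (4 − 3) − 0 = 1, and there is no ∂_2, so H_1 = Z.

As a check, the Euler characteristic is 5 − 4 = 1, which agrees with 2 − 1 = 1.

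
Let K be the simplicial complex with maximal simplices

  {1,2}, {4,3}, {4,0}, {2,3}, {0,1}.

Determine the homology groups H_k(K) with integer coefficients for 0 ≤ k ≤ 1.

H_0 ≅ Z,  H_1 ≅ Z.

K has 5 vertices, 5 edges.
rank ∂_0 = 0, rank ∂_1 = 4 ⇒ b_0 = 5 − 0 − 4 = 1; all invariant factors of ∂_1 are 1 so no torsion. So H_0 = Z.
rank ∂_1 = 4, rank ∂_2 = 0 ⇒ b_1 = 5 − 4 − 0 = 1. So H_1 = Z.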